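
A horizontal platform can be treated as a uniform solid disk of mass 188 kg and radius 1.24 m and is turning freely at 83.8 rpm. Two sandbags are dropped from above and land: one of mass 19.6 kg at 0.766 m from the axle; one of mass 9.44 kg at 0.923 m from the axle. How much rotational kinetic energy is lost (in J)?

The added mass arrives with no angular momentum about the axle, and any external torque about the axle is negligible, so the system's angular momentum is conserved.
I_p = ½(188)(1.24)² = 144.5 kg·m².
Added inertia Σmr² = (19.6)(0.766)² + (9.44)(0.923)² = 19.54 kg·m²; I_f = 144.5 + 19.54 = 164.1 kg·m².
ω_f = I_p ω_i / I_f = (144.5)(83.8) / 164.1 = 73.82 rpm.
KE_i = ½(144.5)(8.776 rad/s)² = 5565 J; KE_f = ½(164.1)(7.730)² = 4902 J.

energy lost ≈ 663 J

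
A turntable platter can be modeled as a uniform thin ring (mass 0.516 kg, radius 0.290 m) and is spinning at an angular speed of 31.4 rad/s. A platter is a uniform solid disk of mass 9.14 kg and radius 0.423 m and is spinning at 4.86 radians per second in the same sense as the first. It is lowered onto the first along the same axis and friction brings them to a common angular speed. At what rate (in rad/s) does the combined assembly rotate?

The coupling torques are internal; angular momentum about the shared axis is conserved.
Moments of inertia: I_A = (0.516)(0.290)² = 0.04340 kg·m²; I_B = ½(9.14)(0.423)² = 0.8177 kg·m².
Taking A's sense as positive: L = (0.04340)(31.4) + (0.8177)(4.86) = 5.337 kg·m²·rad/s.
Combined I = 0.04340 + 0.8177 = 0.8611 kg·m².
ω_f = L / I = 5.337 / 0.8611 = 6.197 rad/s.

|ω_f| ≈ 6.20 rad/s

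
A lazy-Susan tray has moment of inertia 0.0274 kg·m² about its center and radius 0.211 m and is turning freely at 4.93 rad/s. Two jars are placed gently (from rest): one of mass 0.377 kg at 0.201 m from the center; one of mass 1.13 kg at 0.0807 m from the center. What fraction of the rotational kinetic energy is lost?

No external torque acts about the center; L_before = L_after.
Added inertia Σmr² = (0.377)(0.201)² + (1.13)(0.0807)² = 0.02259 kg·m²; I_f = 0.02740 + 0.02259 = 0.04999 kg·m².
ω_f = I_p ω_i / I_f = (0.02740)(4.93) / 0.04999 = 2.702 rad/s.
KE_i = ½(0.02740)(4.930 rad/s)² = 0.3330 J; KE_f = ½(0.04999)(2.702)² = 0.1825 J.
Fraction lost = 0.4519.

fraction ≈ 0.452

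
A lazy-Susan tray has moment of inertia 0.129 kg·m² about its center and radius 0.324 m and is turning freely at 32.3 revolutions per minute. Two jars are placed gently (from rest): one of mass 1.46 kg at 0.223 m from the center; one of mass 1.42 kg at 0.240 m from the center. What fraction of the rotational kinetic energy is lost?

No external torque acts about the center; L_before = L_after.
Added inertia Σmr² = (1.46)(0.223)² + (1.42)(0.240)² = 0.1544 kg·m²; I_f = 0.1290 + 0.1544 = 0.2834 kg·m².
ω_f = I_p ω_i / I_f = (0.1290)(32.3) / 0.2834 = 14.70 rpm.
KE_i = ½(0.1290)(3.382 rad/s)² = 0.7379 J; KE_f = ½(0.2834)(1.540)² = 0.3359 J.
Fraction lost = 0.5448.

fraction ≈ 0.545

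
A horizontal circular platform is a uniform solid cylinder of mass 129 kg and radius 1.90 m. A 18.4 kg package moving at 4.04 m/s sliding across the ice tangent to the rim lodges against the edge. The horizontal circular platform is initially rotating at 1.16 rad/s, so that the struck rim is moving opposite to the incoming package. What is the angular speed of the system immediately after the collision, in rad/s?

The axle reaction passes through the central axle and exerts no torque about it; angular momentum about the central axle is conserved through the impact.
I_p = ½(129)(1.90)² = 232.8 kg·m². Taking the sense of the package's angular momentum as positive, L_{package} = m v R = (18.4)(4.04)(1.90) = 141.2 kg·m²/s.
L_i = −I_p ω_p + m v R = −(232.8)(1.16) + 141.2 = -128.9 kg·m²/s.
After sticking, I_f = I_p + m R² = 232.8 + (18.4)(1.90)² = 299.3 kg·m².
ω_f = L_i / I_f = -128.9 / 299.3 = -0.4306 rad/s.

|ω_f| ≈ 0.431 rad/s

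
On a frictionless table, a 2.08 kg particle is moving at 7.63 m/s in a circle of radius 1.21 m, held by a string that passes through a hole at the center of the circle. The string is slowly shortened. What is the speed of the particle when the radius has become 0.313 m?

v₂ ≈ 29.5 m/s

Central (radial) force ⇒ zero torque about the center ⇒ m v r is constant.
v₂ = v₁ r₁ / r₂ = (7.63)(1.21) / (0.313) = 29.50 m/s.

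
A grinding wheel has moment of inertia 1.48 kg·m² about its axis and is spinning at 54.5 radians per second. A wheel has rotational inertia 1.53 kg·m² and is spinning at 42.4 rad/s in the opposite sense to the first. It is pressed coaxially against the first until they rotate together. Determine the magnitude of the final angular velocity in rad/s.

|ω_f| ≈ 5.25 rad/s

The coupling torques are internal; angular momentum about the shared axis is conserved.
Taking A's sense as positive: L = (1.480)(54.5) − (1.530)(42.4) = 15.79 kg·m²·rad/s.
Combined I = 1.480 + 1.530 = 3.010 kg·m².
ω_f = L / I = 15.79 / 3.010 = 5.245 rad/s.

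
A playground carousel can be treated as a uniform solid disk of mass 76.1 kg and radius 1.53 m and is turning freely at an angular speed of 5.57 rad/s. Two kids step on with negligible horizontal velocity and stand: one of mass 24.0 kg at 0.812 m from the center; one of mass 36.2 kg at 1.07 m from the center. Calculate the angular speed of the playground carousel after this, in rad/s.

ω_f ≈ 3.39 rad/s

No external torque acts about the center; L_before = L_after.
I_p = ½(76.1)(1.53)² = 89.07 kg·m².
Added inertia Σmr² = (24.0)(0.812)² + (36.2)(1.07)² = 57.27 kg·m²; I_f = 89.07 + 57.27 = 146.3 kg·m².
ω_f = I_p ω_i / I_f = (89.07)(5.57) / 146.3 = 3.390 rad/s.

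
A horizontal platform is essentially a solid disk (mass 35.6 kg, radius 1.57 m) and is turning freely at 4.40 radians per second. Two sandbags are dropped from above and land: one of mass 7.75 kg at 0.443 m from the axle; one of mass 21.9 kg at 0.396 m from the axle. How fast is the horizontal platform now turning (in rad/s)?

No external torque acts about the axle; L_before = L_after.
I_p = ½(35.6)(1.57)² = 43.88 kg·m².
Added inertia Σmr² = (7.75)(0.443)² + (21.9)(0.396)² = 4.955 kg·m²; I_f = 43.88 + 4.955 = 48.83 kg·m².
ω_f = I_p ω_i / I_f = (43.88)(4.40) / 48.83 = 3.953 rad/s.

ω_f ≈ 3.95 rad/s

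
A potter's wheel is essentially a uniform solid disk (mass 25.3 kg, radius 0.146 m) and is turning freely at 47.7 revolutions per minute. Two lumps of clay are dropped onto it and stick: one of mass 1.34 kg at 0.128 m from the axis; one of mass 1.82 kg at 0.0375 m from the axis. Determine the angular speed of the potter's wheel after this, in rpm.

The added mass arrives with no angular momentum about the axis, and any external torque about the axis is negligible, so the system's angular momentum is conserved.
I_p = ½(25.3)(0.146)² = 0.2696 kg·m².
Added inertia Σmr² = (1.34)(0.128)² + (1.82)(0.0375)² = 0.02451 kg·m²; I_f = 0.2696 + 0.02451 = 0.2942 kg·m².
ω_f = I_p ω_i / I_f = (0.2696)(47.7) / 0.2942 = 43.72 rpm.

ω_f ≈ 43.7 rpm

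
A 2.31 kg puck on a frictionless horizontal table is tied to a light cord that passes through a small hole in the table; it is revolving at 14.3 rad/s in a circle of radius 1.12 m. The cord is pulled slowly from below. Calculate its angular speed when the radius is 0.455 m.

ω₂ ≈ 86.6 rad/s

The constraining force is radial, so m r² ω about the center is conserved.
ω₂ = ω₁ (r₁/r₂)² = (14.3)(1.12/0.455)² = 86.65 rad/s.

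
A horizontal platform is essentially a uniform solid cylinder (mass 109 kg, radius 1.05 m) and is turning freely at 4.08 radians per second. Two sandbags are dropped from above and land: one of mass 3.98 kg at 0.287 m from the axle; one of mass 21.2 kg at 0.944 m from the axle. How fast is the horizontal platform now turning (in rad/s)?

ω_f ≈ 3.09 rad/s

The added mass arrives with no angular momentum about the axle, and any external torque about the axle is negligible, so the system's angular momentum is conserved.
I_p = ½(109)(1.05)² = 60.09 kg·m².
Added inertia Σmr² = (3.98)(0.287)² + (21.2)(0.944)² = 19.22 kg·m²; I_f = 60.09 + 19.22 = 79.31 kg·m².
ω_f = I_p ω_i / I_f = (60.09)(4.08) / 79.31 = 3.091 rad/s.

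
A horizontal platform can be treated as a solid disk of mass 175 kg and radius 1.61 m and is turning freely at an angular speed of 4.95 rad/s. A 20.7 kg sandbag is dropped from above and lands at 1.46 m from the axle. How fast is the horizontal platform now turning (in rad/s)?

The added mass arrives with no angular momentum about the axle, and any external torque about the axle is negligible, so the system's angular momentum is conserved.
I_p = ½(175)(1.61)² = 226.8 kg·m².
Added inertia Σmr² = (20.7)(1.46)² = 44.12 kg·m²; I_f = 226.8 + 44.12 = 270.9 kg·m².
ω_f = I_p ω_i / I_f = (226.8)(4.95) / 270.9 = 4.144 rad/s.

ω_f ≈ 4.14 rad/s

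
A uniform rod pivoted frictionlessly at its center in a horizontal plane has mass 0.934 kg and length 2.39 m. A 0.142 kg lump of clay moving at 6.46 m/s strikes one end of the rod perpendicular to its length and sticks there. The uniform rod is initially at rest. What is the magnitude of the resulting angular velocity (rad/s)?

|ω_f| ≈ 1.69 rad/s

The axle reaction passes through the pivot and exerts no torque about it; angular momentum about the pivot is conserved through the impact.
I_p = (1/12)(0.934)(2.39)² = 0.4446 kg·m². Taking the sense of the lump of clay's angular momentum as positive, L_{lump} = m v R = (0.142)(6.46)(2.39/2) = 1.096 kg·m²/s.
L_i = 0 + 1.096 = 1.096 kg·m²/s.
After sticking, I_f = I_p + m R² = 0.4446 + (0.142)(2.39/2)² = 0.6474 kg·m².
ω_f = L_i / I_f = 1.096 / 0.6474 = 1.693 rad/s.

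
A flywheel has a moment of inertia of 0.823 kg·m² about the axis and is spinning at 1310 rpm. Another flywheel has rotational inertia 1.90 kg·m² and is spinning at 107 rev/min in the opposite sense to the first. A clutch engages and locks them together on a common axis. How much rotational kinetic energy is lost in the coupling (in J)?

ΔKE lost ≈ 6320 J

The coupling torques are internal; angular momentum about the shared axis is conserved.
Taking A's sense as positive: L = (0.8230)(1310) − (1.900)(107) = 874.8 kg·m²·rpm.
Combined I = 0.8230 + 1.900 = 2.723 kg·m².
ω_f = L / I = 874.8 / 2.723 = 321.3 rpm.
KE_i = ½ΣIω² = 7863 J; KE_f = ½(2.723)(33.64)² = 1541 J.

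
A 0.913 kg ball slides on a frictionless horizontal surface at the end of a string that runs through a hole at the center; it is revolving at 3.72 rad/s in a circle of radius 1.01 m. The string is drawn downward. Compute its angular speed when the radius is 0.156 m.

ω₂ ≈ 156 rad/s

The constraining force is radial, so m r² ω about the center is conserved.
ω₂ = ω₁ (r₁/r₂)² = (3.72)(1.01/0.156)² = 155.9 rad/s.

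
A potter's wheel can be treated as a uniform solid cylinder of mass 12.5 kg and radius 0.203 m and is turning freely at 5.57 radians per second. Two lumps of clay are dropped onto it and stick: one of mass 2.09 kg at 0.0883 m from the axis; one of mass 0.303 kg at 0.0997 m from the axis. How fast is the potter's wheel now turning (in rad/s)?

ω_f ≈ 5.18 rad/s

No external torque acts about the axis; L_before = L_after.
I_p = ½(12.5)(0.203)² = 0.2576 kg·m².
Added inertia Σmr² = (2.09)(0.0883)² + (0.303)(0.0997)² = 0.01931 kg·m²; I_f = 0.2576 + 0.01931 = 0.2769 kg·m².
ω_f = I_p ω_i / I_f = (0.2576)(5.57) / 0.2769 = 5.182 rad/s.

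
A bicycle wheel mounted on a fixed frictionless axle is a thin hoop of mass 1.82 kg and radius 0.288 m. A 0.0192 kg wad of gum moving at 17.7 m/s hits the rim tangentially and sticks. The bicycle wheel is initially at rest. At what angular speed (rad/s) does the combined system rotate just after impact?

About the axle the impulsive forces during the collision are internal, so angular momentum about that axis is conserved.
I_p = (1.82)(0.288)² = 0.1510 kg·m². Taking the sense of the wad of gum's angular momentum as positive, L_{wad} = m v R = (0.0192)(17.7)(0.288) = 0.09787 kg·m²/s.
L_i = 0 + 0.09787 = 0.09787 kg·m²/s.
After sticking, I_f = I_p + m R² = 0.1510 + (0.0192)(0.288)² = 0.1526 kg·m².
ω_f = L_i / I_f = 0.09787 / 0.1526 = 0.6416 rad/s.

|ω_f| ≈ 0.642 rad/s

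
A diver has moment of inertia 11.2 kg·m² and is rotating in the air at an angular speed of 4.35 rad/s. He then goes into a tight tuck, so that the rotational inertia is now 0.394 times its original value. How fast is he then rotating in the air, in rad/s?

ω₂ ≈ 11.0 rad/s

Angular momentum about the spin axis is conserved since the torque about it is zero.
I₂ = 0.394 × 11.2 = 4.413 kg·m².
ω₂ = I₁ω₁ / I₂ = (11.20)(4.35 rad/s) / (4.413) = 11.04 rad/s.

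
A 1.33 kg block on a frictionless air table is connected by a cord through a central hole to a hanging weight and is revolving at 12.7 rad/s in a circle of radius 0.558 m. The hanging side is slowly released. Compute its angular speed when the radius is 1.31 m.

ω₂ ≈ 2.30 rad/s

No torque about the axis ⇒ m r₁² ω₁ = m r₂² ω₂.
ω₂ = ω₁ (r₁/r₂)² = (12.7)(0.558/1.31)² = 2.304 rad/s.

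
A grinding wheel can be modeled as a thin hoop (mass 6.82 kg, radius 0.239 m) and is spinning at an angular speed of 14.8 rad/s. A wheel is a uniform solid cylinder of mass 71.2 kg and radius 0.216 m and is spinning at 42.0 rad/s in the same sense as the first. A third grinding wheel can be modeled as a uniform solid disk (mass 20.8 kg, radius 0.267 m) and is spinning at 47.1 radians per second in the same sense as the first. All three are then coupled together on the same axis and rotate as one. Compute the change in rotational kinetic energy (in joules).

ΔKE ≈ -145 J

The coupling torques are internal; angular momentum about the shared axis is conserved.
Moments of inertia: I_A = (6.82)(0.239)² = 0.3896 kg·m²; I_B = ½(71.2)(0.216)² = 1.661 kg·m²; I_C = ½(20.8)(0.267)² = 0.7414 kg·m².
Taking A's sense as positive: L = (0.3896)(14.8) + (1.661)(42.0) + (0.7414)(47.1) = 110.4 kg·m²·rad/s.
Combined I = 0.3896 + 1.661 + 0.7414 = 2.792 kg·m².
ω_f = L / I = 110.4 / 2.792 = 39.56 rad/s.
KE_i = ½ΣIω² = 2330 J; KE_f = ½(2.792)(39.56)² = 2185 J.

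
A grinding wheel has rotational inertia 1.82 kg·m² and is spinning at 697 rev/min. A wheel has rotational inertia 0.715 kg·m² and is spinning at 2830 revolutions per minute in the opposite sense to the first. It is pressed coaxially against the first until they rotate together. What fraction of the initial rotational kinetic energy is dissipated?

No external torque acts about the common axis, so total angular momentum is conserved.
Taking A's sense as positive: L = (1.820)(697) − (0.7150)(2830) = -754.9 kg·m²·rpm.
Combined I = 1.820 + 0.7150 = 2.535 kg·m².
ω_f = L / I = -754.9 / 2.535 = -297.8 rpm.
KE_i = ½ΣIω² = 36250 J; KE_f = ½(2.535)(31.19)² = 1233 J.
Fraction dissipated = (KE_i − KE_f)/KE_i = 0.9660.

fraction ≈ 0.966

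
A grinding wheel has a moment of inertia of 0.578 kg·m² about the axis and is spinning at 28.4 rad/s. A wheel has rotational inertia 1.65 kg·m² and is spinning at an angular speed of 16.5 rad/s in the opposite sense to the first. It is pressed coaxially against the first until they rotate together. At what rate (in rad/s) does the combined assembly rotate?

The coupling torques are internal; angular momentum about the shared axis is conserved.
Taking A's sense as positive: L = (0.5780)(28.4) − (1.650)(16.5) = -10.81 kg·m²·rad/s.
Combined I = 0.5780 + 1.650 = 2.228 kg·m².
ω_f = L / I = -10.81 / 2.228 = -4.852 rad/s.

|ω_f| ≈ 4.85 rad/s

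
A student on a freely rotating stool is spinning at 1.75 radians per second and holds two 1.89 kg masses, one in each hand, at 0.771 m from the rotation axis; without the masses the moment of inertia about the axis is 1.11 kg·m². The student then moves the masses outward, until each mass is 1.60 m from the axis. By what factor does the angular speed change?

No external torque acts about the spin axis, so angular momentum is conserved.
I₁ = 1.11 + 2(1.89)(0.771)² = 3.357 kg·m²; I₂ = 1.11 + 2(1.89)(1.60)² = 10.79 kg·m².
ω₂/ω₁ = I₁/I₂ = 3.357 / 10.79 = 0.3112.

ω₂/ω₁ ≈ 0.311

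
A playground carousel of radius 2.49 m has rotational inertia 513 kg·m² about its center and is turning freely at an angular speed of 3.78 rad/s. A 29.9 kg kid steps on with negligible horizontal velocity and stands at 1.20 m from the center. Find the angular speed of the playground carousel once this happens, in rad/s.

The added mass arrives with no angular momentum about the center, and any external torque about the center is negligible, so the system's angular momentum is conserved.
Added inertia Σmr² = (29.9)(1.20)² = 43.06 kg·m²; I_f = 513.0 + 43.06 = 556.1 kg·m².
ω_f = I_p ω_i / I_f = (513.0)(3.78) / 556.1 = 3.487 rad/s.

ω_f ≈ 3.49 rad/s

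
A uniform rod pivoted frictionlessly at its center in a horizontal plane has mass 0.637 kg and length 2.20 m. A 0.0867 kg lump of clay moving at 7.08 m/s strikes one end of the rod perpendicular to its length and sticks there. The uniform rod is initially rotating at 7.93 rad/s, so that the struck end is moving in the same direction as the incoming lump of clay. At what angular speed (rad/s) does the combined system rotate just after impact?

|ω_f| ≈ 7.50 rad/s

About the pivot the impulsive forces during the collision are internal, so angular momentum about that axis is conserved.
I_p = (1/12)(0.637)(2.20)² = 0.2569 kg·m². Taking the sense of the lump of clay's angular momentum as positive, L_{lump} = m v R = (0.0867)(7.08)(2.20/2) = 0.6752 kg·m²/s.
L_i = +I_p ω_p + m v R = +(0.2569)(7.93) + 0.6752 = 2.713 kg·m²/s.
After sticking, I_f = I_p + m R² = 0.2569 + (0.0867)(2.20/2)² = 0.3618 kg·m².
ω_f = L_i / I_f = 2.713 / 0.3618 = 7.497 rad/s.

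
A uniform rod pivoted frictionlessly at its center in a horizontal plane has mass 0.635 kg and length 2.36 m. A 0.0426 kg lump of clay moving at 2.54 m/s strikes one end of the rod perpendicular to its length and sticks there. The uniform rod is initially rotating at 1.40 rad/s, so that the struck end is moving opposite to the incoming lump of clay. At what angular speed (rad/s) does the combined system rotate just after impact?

The axle reaction passes through the pivot and exerts no torque about it; angular momentum about the pivot is conserved through the impact.
I_p = (1/12)(0.635)(2.36)² = 0.2947 kg·m². Taking the sense of the lump of clay's angular momentum as positive, L_{lump} = m v R = (0.0426)(2.54)(2.36/2) = 0.1277 kg·m²/s.
L_i = −I_p ω_p + m v R = −(0.2947)(1.40) + 0.1277 = -0.2849 kg·m²/s.
After sticking, I_f = I_p + m R² = 0.2947 + (0.0426)(2.36/2)² = 0.3540 kg·m².
ω_f = L_i / I_f = -0.2849 / 0.3540 = -0.8048 rad/s.

|ω_f| ≈ 0.805 rad/s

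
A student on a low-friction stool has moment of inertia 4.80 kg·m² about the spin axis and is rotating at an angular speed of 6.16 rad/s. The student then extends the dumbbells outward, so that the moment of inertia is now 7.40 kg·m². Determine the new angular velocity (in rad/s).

Angular momentum about the spin axis is conserved since the torque about it is zero.
ω₂ = I₁ω₁ / I₂ = (4.800)(6.16 rad/s) / (7.400) = 3.996 rad/s.

ω₂ ≈ 4.00 rad/s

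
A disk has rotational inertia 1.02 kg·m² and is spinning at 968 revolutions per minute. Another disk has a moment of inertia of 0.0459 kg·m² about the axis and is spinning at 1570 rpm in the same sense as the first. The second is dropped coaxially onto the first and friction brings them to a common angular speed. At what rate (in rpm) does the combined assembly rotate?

|ω_f| ≈ 994 rpm

The coupling torques are internal; angular momentum about the shared axis is conserved.
Taking A's sense as positive: L = (1.020)(968) + (0.04590)(1570) = 1059 kg·m²·rpm.
Combined I = 1.020 + 0.04590 = 1.066 kg·m².
ω_f = L / I = 1059 / 1.066 = 993.9 rpm.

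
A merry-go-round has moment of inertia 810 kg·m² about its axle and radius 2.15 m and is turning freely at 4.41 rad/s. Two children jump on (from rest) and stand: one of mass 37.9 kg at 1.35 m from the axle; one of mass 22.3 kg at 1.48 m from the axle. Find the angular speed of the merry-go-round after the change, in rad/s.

ω_f ≈ 3.85 rad/s

No external torque acts about the axle; L_before = L_after.
Added inertia Σmr² = (37.9)(1.35)² + (22.3)(1.48)² = 117.9 kg·m²; I_f = 810.0 + 117.9 = 927.9 kg·m².
ω_f = I_p ω_i / I_f = (810.0)(4.41) / 927.9 = 3.850 rad/s.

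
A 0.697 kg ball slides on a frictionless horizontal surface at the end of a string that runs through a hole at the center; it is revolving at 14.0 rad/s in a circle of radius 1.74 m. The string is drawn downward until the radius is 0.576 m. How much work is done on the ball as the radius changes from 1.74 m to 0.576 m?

No torque about the axis ⇒ m r₁² ω₁ = m r₂² ω₂.
ω₂ = ω₁ (r₁/r₂)² = (14.0)(1.74/0.576)² = 127.8 rad/s.
W = ΔKE = ½m(v₂² − v₁²) = 1680 J.

W ≈ 1680 J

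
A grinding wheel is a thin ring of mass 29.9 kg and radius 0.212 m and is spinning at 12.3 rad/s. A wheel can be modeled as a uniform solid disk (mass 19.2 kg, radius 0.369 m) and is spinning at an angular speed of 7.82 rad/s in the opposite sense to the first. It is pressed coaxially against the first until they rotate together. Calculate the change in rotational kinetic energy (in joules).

No external torque acts about the common axis, so total angular momentum is conserved.
Moments of inertia: I_A = (29.9)(0.212)² = 1.344 kg·m²; I_B = ½(19.2)(0.369)² = 1.307 kg·m².
Taking A's sense as positive: L = (1.344)(12.3) − (1.307)(7.82) = 6.307 kg·m²·rad/s.
Combined I = 1.344 + 1.307 = 2.651 kg·m².
ω_f = L / I = 6.307 / 2.651 = 2.379 rad/s.
KE_i = ½ΣIω² = 141.6 J; KE_f = ½(2.651)(2.379)² = 7.503 J.

ΔKE ≈ -134 J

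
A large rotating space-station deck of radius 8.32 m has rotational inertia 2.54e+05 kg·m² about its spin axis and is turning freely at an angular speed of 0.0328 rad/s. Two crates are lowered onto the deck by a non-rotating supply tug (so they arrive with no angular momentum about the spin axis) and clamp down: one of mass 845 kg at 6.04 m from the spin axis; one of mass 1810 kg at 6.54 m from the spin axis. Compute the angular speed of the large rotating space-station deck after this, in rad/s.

ω_f ≈ 0.0230 rad/s

The added mass arrives with no angular momentum about the spin axis, and any external torque about the spin axis is negligible, so the system's angular momentum is conserved.
Added inertia Σmr² = (845)(6.04)² + (1810)(6.54)² = 1.082e+05 kg·m²; I_f = 2.540e+05 + 1.082e+05 = 3.622e+05 kg·m².
ω_f = I_p ω_i / I_f = (2.540e+05)(0.0328) / 3.622e+05 = 0.02300 rad/s.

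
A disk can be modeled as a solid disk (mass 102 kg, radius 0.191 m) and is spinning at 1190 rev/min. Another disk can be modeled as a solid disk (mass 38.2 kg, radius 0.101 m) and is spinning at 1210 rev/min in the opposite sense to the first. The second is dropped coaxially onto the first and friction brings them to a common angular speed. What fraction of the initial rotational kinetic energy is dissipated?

fraction ≈ 0.348

No external torque acts about the common axis, so total angular momentum is conserved.
Moments of inertia: I_A = ½(102)(0.191)² = 1.861 kg·m²; I_B = ½(38.2)(0.101)² = 0.1948 kg·m².
Taking A's sense as positive: L = (1.861)(1190) − (0.1948)(1210) = 1978 kg·m²·rpm.
Combined I = 1.861 + 0.1948 = 2.055 kg·m².
ω_f = L / I = 1978 / 2.055 = 962.5 rpm.
KE_i = ½ΣIω² = 16010 J; KE_f = ½(2.055)(100.8)² = 10440 J.
Fraction dissipated = (KE_i − KE_f)/KE_i = 0.3479.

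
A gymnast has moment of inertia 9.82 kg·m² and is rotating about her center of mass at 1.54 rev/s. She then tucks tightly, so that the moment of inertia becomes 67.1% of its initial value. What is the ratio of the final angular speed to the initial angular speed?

With no external torque about the axis, L is conserved: I₁ω₁ = I₂ω₂.
I₂ = 0.671 × 9.82 = 6.589 kg·m².
ω₂/ω₁ = I₁/I₂ = 9.820 / 6.589 = 1.490.

ω₂/ω₁ ≈ 1.49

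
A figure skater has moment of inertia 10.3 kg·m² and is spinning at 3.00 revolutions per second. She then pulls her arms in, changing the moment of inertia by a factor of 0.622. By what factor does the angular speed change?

ω₂/ω₁ ≈ 1.61

No external torque acts about the spin axis, so angular momentum is conserved.
I₂ = 0.622 × 10.3 = 6.407 kg·m².
ω₂/ω₁ = I₁/I₂ = 10.30 / 6.407 = 1.608.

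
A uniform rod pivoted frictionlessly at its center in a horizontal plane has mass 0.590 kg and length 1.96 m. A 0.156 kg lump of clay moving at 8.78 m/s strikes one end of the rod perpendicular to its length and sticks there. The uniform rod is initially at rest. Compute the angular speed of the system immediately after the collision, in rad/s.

The axle reaction passes through the pivot and exerts no torque about it; angular momentum about the pivot is conserved through the impact.
I_p = (1/12)(0.590)(1.96)² = 0.1889 kg·m². Taking the sense of the lump of clay's angular momentum as positive, L_{lump} = m v R = (0.156)(8.78)(1.96/2) = 1.342 kg·m²/s.
L_i = 0 + 1.342 = 1.342 kg·m²/s.
After sticking, I_f = I_p + m R² = 0.1889 + (0.156)(1.96/2)² = 0.3387 kg·m².
ω_f = L_i / I_f = 1.342 / 0.3387 = 3.963 rad/s.

|ω_f| ≈ 3.96 rad/s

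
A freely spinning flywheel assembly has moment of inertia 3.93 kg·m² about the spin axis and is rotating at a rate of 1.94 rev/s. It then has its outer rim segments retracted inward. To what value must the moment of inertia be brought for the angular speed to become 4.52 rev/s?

I₂ ≈ 1.69 kg·m²

With no external torque about the axis, L is conserved: I₁ω₁ = I₂ω₂.
I₂ = I₁ω₁ / ω₂ = (3.93)(1.94) / (4.52) = 1.687 kg·m².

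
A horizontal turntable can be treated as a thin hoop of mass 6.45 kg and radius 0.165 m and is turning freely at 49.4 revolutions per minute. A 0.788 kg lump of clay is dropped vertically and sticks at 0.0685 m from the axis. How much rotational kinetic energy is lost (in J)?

The added mass arrives with no angular momentum about the axis, and any external torque about the axis is negligible, so the system's angular momentum is conserved.
I_p = (6.45)(0.165)² = 0.1756 kg·m².
Added inertia Σmr² = (0.788)(0.0685)² = 0.003697 kg·m²; I_f = 0.1756 + 0.003697 = 0.1793 kg·m².
ω_f = I_p ω_i / I_f = (0.1756)(49.4) / 0.1793 = 48.38 rpm.
KE_i = ½(0.1756)(5.173 rad/s)² = 2.350 J; KE_f = ½(0.1793)(5.066)² = 2.301 J.

energy lost ≈ 0.0485 J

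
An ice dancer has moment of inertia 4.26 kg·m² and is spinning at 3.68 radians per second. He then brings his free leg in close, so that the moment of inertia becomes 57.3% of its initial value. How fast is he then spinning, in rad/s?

Angular momentum about the spin axis is conserved since the torque about it is zero.
I₂ = 0.573 × 4.26 = 2.441 kg·m².
ω₂ = I₁ω₁ / I₂ = (4.260)(3.68 rad/s) / (2.441) = 6.422 rad/s.

ω₂ ≈ 6.42 rad/s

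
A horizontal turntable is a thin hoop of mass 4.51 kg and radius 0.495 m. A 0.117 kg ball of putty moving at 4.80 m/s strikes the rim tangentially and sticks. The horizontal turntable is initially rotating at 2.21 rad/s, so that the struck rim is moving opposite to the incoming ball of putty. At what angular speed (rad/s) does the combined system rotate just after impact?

The axle reaction passes through the axle and exerts no torque about it; angular momentum about the axle is conserved through the impact.
I_p = (4.51)(0.495)² = 1.105 kg·m². Taking the sense of the ball of putty's angular momentum as positive, L_{ball} = m v R = (0.117)(4.80)(0.495) = 0.2780 kg·m²/s.
L_i = −I_p ω_p + m v R = −(1.105)(2.21) + 0.2780 = -2.164 kg·m²/s.
After sticking, I_f = I_p + m R² = 1.105 + (0.117)(0.495)² = 1.134 kg·m².
ω_f = L_i / I_f = -2.164 / 1.134 = -1.909 rad/s.

|ω_f| ≈ 1.91 rad/s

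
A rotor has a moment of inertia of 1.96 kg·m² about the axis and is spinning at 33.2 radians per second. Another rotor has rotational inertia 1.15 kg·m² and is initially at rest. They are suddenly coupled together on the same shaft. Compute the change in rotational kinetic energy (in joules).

ΔKE ≈ -399 J

No external torque acts about the common axis, so total angular momentum is conserved.
Taking A's sense as positive: L = (1.960)(33.2) = 65.07 kg·m²·rad/s.
Combined I = 1.960 + 1.150 = 3.110 kg·m².
ω_f = L / I = 65.07 / 3.110 = 20.92 rad/s.
KE_i = ½ΣIω² = 1080 J; KE_f = ½(3.110)(20.92)² = 680.8 J.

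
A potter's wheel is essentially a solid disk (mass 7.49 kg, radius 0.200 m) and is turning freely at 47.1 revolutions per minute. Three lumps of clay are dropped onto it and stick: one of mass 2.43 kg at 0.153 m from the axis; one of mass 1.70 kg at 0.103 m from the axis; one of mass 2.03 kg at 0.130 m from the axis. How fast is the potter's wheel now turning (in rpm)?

No external torque acts about the axis; L_before = L_after.
I_p = ½(7.49)(0.200)² = 0.1498 kg·m².
Added inertia Σmr² = (2.43)(0.153)² + (1.70)(0.103)² + (2.03)(0.130)² = 0.1092 kg·m²; I_f = 0.1498 + 0.1092 = 0.2590 kg·m².
ω_f = I_p ω_i / I_f = (0.1498)(47.1) / 0.2590 = 27.24 rpm.

ω_f ≈ 27.2 rpm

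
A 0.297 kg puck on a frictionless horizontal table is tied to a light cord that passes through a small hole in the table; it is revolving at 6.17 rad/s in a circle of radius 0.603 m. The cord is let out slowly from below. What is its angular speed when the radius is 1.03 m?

The constraining force is radial, so m r² ω about the center is conserved.
ω₂ = ω₁ (r₁/r₂)² = (6.17)(0.603/1.03)² = 2.115 rad/s.

ω₂ ≈ 2.11 rad/s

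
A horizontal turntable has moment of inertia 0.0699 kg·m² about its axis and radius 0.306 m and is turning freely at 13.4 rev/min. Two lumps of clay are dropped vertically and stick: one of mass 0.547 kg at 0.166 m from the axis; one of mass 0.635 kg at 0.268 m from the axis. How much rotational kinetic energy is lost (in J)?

The added mass arrives with no angular momentum about the axis, and any external torque about the axis is negligible, so the system's angular momentum is conserved.
Added inertia Σmr² = (0.547)(0.166)² + (0.635)(0.268)² = 0.06068 kg·m²; I_f = 0.06990 + 0.06068 = 0.1306 kg·m².
ω_f = I_p ω_i / I_f = (0.06990)(13.4) / 0.1306 = 7.173 rpm.
KE_i = ½(0.06990)(1.403 rad/s)² = 0.06882 J; KE_f = ½(0.1306)(0.7512)² = 0.03684 J.

energy lost ≈ 0.0320 J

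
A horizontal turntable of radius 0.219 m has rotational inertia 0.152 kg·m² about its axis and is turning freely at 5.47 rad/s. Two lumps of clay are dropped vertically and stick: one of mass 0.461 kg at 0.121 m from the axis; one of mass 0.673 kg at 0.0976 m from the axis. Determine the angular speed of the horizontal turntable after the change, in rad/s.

The added mass arrives with no angular momentum about the axis, and any external torque about the axis is negligible, so the system's angular momentum is conserved.
Added inertia Σmr² = (0.461)(0.121)² + (0.673)(0.0976)² = 0.01316 kg·m²; I_f = 0.1520 + 0.01316 = 0.1652 kg·m².
ω_f = I_p ω_i / I_f = (0.1520)(5.47) / 0.1652 = 5.034 rad/s.

ω_f ≈ 5.03 rad/s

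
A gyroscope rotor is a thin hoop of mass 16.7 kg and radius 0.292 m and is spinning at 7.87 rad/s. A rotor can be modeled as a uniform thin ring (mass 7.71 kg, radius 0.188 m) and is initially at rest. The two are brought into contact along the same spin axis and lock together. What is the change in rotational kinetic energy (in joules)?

The coupling torques are internal; angular momentum about the shared axis is conserved.
Moments of inertia: I_A = (16.7)(0.292)² = 1.424 kg·m²; I_B = (7.71)(0.188)² = 0.2725 kg·m².
Taking A's sense as positive: L = (1.424)(7.87) = 11.21 kg·m²·rad/s.
Combined I = 1.424 + 0.2725 = 1.696 kg·m².
ω_f = L / I = 11.21 / 1.696 = 6.606 rad/s.
KE_i = ½ΣIω² = 44.10 J; KE_f = ½(1.696)(6.606)² = 37.01 J.

ΔKE ≈ -7.08 J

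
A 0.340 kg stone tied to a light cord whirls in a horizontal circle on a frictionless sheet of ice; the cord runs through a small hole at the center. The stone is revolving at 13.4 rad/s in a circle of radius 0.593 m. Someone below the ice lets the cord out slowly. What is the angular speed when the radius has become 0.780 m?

No torque about the axis ⇒ m r₁² ω₁ = m r₂² ω₂.
ω₂ = ω₁ (r₁/r₂)² = (13.4)(0.593/0.780)² = 7.745 rad/s.

ω₂ ≈ 7.75 rad/s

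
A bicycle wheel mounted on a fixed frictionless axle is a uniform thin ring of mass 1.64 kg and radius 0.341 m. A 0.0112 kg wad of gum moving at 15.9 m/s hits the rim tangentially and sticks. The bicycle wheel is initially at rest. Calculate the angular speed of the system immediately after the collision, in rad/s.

|ω_f| ≈ 0.316 rad/s

About the axle the impulsive forces during the collision are internal, so angular momentum about that axis is conserved.
I_p = (1.64)(0.341)² = 0.1907 kg·m². Taking the sense of the wad of gum's angular momentum as positive, L_{wad} = m v R = (0.0112)(15.9)(0.341) = 0.06073 kg·m²/s.
L_i = 0 + 0.06073 = 0.06073 kg·m²/s.
After sticking, I_f = I_p + m R² = 0.1907 + (0.0112)(0.341)² = 0.1920 kg·m².
ω_f = L_i / I_f = 0.06073 / 0.1920 = 0.3163 rad/s.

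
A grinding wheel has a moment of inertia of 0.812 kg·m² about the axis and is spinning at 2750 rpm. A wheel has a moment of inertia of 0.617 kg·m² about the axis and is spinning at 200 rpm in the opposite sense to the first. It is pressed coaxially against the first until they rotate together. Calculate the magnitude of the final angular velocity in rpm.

|ω_f| ≈ 1480 rpm

No external torque acts about the common axis, so total angular momentum is conserved.
Taking A's sense as positive: L = (0.8120)(2750) − (0.6170)(200) = 2110 kg·m²·rpm.
Combined I = 0.8120 + 0.6170 = 1.429 kg·m².
ω_f = L / I = 2110 / 1.429 = 1476 rpm.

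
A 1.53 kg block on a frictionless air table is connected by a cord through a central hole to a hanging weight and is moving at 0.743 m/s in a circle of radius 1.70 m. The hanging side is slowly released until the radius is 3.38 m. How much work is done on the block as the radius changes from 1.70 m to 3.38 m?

W ≈ -0.315 J

Central (radial) force ⇒ zero torque about the center ⇒ m v r is constant.
v₂ = v₁ r₁ / r₂ = (0.743)(1.70) / (3.38) = 0.3737 m/s.
W = ΔKE = ½m(v₂² − v₁²) = -0.3155 J.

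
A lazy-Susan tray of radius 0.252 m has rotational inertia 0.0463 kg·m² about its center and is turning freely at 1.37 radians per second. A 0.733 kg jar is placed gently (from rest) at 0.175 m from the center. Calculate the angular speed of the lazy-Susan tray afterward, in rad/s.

The added mass arrives with no angular momentum about the center, and any external torque about the center is negligible, so the system's angular momentum is conserved.
Added inertia Σmr² = (0.733)(0.175)² = 0.02245 kg·m²; I_f = 0.04630 + 0.02245 = 0.06875 kg·m².
ω_f = I_p ω_i / I_f = (0.04630)(1.37) / 0.06875 = 0.9227 rad/s.

ω_f ≈ 0.923 rad/s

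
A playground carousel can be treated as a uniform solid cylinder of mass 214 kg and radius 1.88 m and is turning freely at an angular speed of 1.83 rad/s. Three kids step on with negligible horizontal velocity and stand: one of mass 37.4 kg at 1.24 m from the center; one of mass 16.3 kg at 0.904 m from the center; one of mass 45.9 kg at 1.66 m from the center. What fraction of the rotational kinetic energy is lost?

fraction ≈ 0.343

No external torque acts about the center; L_before = L_after.
I_p = ½(214)(1.88)² = 378.2 kg·m².
Added inertia Σmr² = (37.4)(1.24)² + (16.3)(0.904)² + (45.9)(1.66)² = 197.3 kg·m²; I_f = 378.2 + 197.3 = 575.5 kg·m².
ω_f = I_p ω_i / I_f = (378.2)(1.83) / 575.5 = 1.203 rad/s.
KE_i = ½(378.2)(1.830 rad/s)² = 633.2 J; KE_f = ½(575.5)(1.203)² = 416.1 J.
Fraction lost = 0.3429.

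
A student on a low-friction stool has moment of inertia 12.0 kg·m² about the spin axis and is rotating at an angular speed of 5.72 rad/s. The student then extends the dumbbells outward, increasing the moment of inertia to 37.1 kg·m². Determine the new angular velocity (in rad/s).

No external torque acts about the spin axis, so angular momentum is conserved.
ω₂ = I₁ω₁ / I₂ = (12.00)(5.72 rad/s) / (37.10) = 1.850 rad/s.

ω₂ ≈ 1.85 rad/s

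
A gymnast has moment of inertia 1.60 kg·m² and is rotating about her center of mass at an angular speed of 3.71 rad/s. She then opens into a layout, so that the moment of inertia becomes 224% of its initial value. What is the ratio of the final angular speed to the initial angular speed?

No external torque acts about the spin axis, so angular momentum is conserved.
I₂ = 2.24 × 1.60 = 3.584 kg·m².
ω₂/ω₁ = I₁/I₂ = 1.600 / 3.584 = 0.4464.

ω₂/ω₁ ≈ 0.446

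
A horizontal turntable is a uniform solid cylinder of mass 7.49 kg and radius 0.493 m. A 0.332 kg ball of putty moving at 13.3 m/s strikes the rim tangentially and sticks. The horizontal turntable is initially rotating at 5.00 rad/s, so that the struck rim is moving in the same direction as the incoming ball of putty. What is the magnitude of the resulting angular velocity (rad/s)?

|ω_f| ≈ 6.79 rad/s

About the axle the impulsive forces during the collision are internal, so angular momentum about that axis is conserved.
I_p = ½(7.49)(0.493)² = 0.9102 kg·m². Taking the sense of the ball of putty's angular momentum as positive, L_{ball} = m v R = (0.332)(13.3)(0.493) = 2.177 kg·m²/s.
L_i = +I_p ω_p + m v R = +(0.9102)(5.00) + 2.177 = 6.728 kg·m²/s.
After sticking, I_f = I_p + m R² = 0.9102 + (0.332)(0.493)² = 0.9909 kg·m².
ω_f = L_i / I_f = 6.728 / 0.9909 = 6.790 rad/s.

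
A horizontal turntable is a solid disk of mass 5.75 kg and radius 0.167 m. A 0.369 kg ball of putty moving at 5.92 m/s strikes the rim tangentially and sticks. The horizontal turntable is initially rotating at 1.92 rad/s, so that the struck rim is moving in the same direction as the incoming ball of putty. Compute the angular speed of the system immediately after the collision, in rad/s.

The axle reaction passes through the axle and exerts no torque about it; angular momentum about the axle is conserved through the impact.
I_p = ½(5.75)(0.167)² = 0.08018 kg·m². Taking the sense of the ball of putty's angular momentum as positive, L_{ball} = m v R = (0.369)(5.92)(0.167) = 0.3648 kg·m²/s.
L_i = +I_p ω_p + m v R = +(0.08018)(1.92) + 0.3648 = 0.5188 kg·m²/s.
After sticking, I_f = I_p + m R² = 0.08018 + (0.369)(0.167)² = 0.09047 kg·m².
ω_f = L_i / I_f = 0.5188 / 0.09047 = 5.734 rad/s.

|ω_f| ≈ 5.73 rad/s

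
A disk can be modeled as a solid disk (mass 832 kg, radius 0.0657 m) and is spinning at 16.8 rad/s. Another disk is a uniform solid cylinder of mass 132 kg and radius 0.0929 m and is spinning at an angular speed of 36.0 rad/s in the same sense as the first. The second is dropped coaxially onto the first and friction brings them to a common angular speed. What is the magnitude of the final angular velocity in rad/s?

|ω_f| ≈ 21.4 rad/s

The coupling torques are internal; angular momentum about the shared axis is conserved.
Moments of inertia: I_A = ½(832)(0.0657)² = 1.796 kg·m²; I_B = ½(132)(0.0929)² = 0.5696 kg·m².
Taking A's sense as positive: L = (1.796)(16.8) + (0.5696)(36.0) = 50.67 kg·m²·rad/s.
Combined I = 1.796 + 0.5696 = 2.365 kg·m².
ω_f = L / I = 50.67 / 2.365 = 21.42 rad/s.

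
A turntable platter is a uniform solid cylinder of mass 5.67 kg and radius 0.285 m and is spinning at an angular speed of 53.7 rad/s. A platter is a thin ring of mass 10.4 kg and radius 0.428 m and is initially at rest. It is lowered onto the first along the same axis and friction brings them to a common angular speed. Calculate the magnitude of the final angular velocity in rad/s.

|ω_f| ≈ 5.79 rad/s

No external torque acts about the common axis, so total angular momentum is conserved.
Moments of inertia: I_A = ½(5.67)(0.285)² = 0.2303 kg·m²; I_B = (10.4)(0.428)² = 1.905 kg·m².
Taking A's sense as positive: L = (0.2303)(53.7) = 12.37 kg·m²·rad/s.
Combined I = 0.2303 + 1.905 = 2.135 kg·m².
ω_f = L / I = 12.37 / 2.135 = 5.791 rad/s.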